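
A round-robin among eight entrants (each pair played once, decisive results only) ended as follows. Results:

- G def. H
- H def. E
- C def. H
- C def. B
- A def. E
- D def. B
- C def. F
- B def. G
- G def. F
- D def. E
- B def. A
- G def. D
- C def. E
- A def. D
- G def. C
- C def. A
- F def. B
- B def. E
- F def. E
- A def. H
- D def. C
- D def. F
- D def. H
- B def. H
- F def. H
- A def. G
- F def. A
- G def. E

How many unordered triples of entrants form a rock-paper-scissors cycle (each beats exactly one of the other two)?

Win totals: A 4, B 4, C 5, D 5, E 0, F 4, G 5, H 1.
An entrant with w wins dominates both others in C(w,2) triples; summing gives 6 + 6 + 10 + 10 + 0 + 6 + 10 + 0 = 48 transitive triples.
Total triples C(8,3) = 56, so cyclic triples = 56 − 48 = 8.

8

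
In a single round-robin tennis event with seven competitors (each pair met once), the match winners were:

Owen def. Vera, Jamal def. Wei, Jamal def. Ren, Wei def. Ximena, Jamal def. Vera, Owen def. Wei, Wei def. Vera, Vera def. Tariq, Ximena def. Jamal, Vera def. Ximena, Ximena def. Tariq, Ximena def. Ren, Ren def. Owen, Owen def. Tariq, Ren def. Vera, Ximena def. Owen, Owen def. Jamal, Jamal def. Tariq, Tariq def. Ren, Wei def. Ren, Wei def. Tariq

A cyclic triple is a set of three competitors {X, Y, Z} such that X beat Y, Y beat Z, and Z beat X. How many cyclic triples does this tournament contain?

Win totals: Jamal 4, Owen 4, Wei 4, Vera 2, Ren 2, Ximena 4, Tariq 1.
A competitor with w wins dominates both others in C(w,2) triples; summing gives 6 + 6 + 6 + 1 + 1 + 6 + 0 = 26 transitive triples.
Total triples C(7,3) = 35, so cyclic triples = 35 − 26 = 9.

9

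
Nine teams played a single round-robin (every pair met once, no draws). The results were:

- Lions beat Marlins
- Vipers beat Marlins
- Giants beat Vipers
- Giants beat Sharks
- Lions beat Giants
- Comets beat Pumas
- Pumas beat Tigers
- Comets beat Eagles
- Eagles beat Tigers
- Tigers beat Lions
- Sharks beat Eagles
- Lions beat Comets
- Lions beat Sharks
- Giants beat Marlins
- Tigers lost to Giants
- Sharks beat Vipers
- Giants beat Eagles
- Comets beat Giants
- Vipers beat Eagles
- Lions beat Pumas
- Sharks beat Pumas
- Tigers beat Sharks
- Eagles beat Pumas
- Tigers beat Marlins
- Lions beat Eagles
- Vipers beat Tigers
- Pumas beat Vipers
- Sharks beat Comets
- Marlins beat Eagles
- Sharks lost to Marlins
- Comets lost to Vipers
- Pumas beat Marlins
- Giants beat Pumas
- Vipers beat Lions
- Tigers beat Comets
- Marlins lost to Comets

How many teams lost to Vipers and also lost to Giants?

Vipers beat: Comets, Lions, Tigers, Marlins, Eagles.
Giants beat: Vipers, Sharks, Tigers, Marlins, Eagles, Pumas.
Both beat: Tigers, Marlins, Eagles — 3.

3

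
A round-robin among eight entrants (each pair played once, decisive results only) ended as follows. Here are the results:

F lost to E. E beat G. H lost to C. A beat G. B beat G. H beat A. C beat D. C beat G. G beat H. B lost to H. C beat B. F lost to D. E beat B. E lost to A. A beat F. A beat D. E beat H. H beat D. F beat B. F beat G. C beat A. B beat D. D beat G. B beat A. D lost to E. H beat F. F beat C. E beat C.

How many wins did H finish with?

4

H's results: beat A, B, D, F; lost to C, E, G.
That is 4 wins.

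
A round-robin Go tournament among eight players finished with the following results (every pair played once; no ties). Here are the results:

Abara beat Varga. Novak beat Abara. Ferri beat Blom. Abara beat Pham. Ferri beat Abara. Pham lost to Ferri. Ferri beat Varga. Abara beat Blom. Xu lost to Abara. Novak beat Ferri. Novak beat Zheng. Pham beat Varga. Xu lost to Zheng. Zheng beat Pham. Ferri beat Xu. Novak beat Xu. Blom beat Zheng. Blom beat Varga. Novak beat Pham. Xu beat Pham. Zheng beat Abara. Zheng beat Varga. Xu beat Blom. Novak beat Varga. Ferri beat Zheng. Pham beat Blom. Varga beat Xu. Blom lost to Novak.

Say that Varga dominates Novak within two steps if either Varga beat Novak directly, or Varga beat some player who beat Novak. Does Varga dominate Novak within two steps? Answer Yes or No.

No

Varga did not beat Novak directly.
Varga beat Xu, but each of them lost to Novak. No two-step path.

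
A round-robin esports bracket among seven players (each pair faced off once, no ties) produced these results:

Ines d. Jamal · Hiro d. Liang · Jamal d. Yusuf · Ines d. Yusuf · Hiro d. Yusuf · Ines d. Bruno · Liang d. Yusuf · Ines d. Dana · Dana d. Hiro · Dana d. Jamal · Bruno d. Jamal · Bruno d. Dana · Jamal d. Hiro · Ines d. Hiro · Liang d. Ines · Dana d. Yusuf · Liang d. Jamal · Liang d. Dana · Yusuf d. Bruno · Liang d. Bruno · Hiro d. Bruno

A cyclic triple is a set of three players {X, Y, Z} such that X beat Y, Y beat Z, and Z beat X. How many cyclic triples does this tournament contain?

7

Win totals: Bruno 2, Dana 3, Liang 5, Hiro 3, Ines 5, Jamal 2, Yusuf 1.
A player with w wins dominates both others in C(w,2) triples; summing gives 1 + 3 + 10 + 3 + 10 + 1 + 0 = 28 transitive triples.
Total triples C(7,3) = 35, so cyclic triples = 35 − 28 = 7.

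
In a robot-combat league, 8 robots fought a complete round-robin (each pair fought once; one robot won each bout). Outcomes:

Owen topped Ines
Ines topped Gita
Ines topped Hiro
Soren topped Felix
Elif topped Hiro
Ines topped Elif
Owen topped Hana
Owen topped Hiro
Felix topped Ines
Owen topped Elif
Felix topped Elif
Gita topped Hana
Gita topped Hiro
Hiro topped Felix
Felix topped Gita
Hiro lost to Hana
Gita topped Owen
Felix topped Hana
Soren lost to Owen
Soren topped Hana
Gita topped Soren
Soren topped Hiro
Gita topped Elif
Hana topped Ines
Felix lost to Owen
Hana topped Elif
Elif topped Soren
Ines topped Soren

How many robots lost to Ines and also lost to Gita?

3

Ines beat: Gita, Hiro, Elif, Soren.
Gita beat: Hana, Hiro, Elif, Owen, Soren.
Both beat: Hiro, Elif, Soren — 3.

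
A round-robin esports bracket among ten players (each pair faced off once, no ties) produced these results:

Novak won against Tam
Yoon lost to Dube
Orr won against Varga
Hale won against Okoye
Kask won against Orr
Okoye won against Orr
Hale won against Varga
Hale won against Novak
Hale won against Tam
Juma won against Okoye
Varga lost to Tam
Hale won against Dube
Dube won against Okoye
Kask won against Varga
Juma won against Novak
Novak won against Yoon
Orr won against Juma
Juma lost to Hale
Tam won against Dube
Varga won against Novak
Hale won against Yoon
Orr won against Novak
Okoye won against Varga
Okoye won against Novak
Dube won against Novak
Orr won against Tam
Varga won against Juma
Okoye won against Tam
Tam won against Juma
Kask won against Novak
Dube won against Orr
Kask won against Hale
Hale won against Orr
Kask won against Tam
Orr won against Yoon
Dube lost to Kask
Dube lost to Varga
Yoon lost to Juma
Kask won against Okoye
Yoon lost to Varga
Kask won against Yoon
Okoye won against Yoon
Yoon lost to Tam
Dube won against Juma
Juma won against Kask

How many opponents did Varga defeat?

Varga's results: beat Yoon, Juma, Dube, Novak; lost to Okoye, Kask, Orr, Hale, Tam.
That is 4 wins.

4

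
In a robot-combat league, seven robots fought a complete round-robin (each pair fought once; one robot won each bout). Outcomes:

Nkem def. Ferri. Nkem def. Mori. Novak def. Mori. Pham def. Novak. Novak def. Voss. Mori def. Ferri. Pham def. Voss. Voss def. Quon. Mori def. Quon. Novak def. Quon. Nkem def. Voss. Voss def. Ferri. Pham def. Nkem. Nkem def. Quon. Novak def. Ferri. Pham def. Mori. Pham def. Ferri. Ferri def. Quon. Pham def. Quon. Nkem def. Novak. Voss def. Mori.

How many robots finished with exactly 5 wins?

1

Win totals: Nkem 5, Novak 4, Voss 3, Quon 0, Pham 6, Mori 2, Ferri 1.
Exactly 5: Nkem — 1 robot.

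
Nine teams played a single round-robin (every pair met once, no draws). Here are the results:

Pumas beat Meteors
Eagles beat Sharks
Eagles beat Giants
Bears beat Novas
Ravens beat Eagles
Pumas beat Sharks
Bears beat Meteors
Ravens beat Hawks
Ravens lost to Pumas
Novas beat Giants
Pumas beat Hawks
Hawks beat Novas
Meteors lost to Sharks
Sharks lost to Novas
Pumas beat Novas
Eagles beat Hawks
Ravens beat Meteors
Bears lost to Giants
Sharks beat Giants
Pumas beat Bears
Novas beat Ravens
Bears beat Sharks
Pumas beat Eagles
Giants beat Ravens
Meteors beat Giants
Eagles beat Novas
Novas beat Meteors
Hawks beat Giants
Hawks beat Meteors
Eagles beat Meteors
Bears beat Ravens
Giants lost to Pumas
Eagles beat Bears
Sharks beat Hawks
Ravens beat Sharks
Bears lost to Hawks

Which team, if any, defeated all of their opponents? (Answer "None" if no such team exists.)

Pumas has 8 wins out of 8 opponents — a perfect record.

Pumas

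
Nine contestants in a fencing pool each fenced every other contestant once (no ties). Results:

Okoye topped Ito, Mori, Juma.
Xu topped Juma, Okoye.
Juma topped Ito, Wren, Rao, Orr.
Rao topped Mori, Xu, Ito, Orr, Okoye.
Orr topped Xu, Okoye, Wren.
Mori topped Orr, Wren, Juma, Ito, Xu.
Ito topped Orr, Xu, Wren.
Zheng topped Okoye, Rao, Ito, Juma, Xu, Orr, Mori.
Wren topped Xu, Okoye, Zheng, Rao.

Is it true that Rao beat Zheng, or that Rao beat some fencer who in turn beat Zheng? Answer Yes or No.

No

Rao did not beat Zheng directly.
Rao beat Orr, Xu, Ito, Mori, Okoye, but each of them lost to Zheng. No two-step path.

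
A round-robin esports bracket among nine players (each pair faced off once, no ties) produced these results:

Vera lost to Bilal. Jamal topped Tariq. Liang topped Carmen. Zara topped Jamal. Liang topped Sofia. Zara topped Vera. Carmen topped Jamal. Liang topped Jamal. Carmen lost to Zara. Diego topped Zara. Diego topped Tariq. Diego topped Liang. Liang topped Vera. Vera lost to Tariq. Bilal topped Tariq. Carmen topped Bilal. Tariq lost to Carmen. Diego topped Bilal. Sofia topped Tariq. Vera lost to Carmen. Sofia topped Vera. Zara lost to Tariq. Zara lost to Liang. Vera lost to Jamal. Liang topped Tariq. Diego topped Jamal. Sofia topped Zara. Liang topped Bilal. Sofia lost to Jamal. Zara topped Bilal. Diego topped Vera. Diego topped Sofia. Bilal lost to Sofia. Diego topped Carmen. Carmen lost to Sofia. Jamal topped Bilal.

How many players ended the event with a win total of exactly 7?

Win totals: Diego 8, Tariq 2, Vera 0, Carmen 4, Sofia 5, Bilal 2, Jamal 4, Liang 7, Zara 4.
Exactly 7: Liang — 1 player.

1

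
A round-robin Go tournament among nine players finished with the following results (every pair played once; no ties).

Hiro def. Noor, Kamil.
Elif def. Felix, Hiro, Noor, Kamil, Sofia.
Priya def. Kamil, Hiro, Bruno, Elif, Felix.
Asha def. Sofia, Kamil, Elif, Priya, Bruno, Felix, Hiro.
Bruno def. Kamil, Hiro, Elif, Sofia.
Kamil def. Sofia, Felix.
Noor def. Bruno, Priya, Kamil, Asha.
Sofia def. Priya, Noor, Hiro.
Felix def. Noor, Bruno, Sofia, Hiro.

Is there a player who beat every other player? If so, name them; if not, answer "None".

Highest win total is Asha with 7 (out of 8 possible).
Asha lost to Noor, so no player went undefeated.

None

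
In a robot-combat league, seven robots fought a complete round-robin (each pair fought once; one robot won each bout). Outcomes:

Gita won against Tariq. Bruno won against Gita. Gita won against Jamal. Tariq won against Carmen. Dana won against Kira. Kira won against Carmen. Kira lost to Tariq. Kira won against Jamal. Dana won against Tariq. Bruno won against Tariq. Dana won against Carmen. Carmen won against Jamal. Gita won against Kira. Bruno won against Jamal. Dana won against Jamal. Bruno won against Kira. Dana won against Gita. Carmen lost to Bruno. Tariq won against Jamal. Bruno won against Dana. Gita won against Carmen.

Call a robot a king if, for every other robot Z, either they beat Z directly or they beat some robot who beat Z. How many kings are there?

1

Gita cannot reach Dana, Bruno in two steps.
Tariq cannot reach Gita, Dana, Bruno in two steps.
Dana cannot reach Bruno in two steps.
Bruno reaches everyone (king).
Kira cannot reach Gita, Tariq, Dana, Bruno in two steps.
Carmen cannot reach Gita, Tariq, Dana, Bruno, Kira in two steps.
Jamal cannot reach Gita, Tariq, Dana, Bruno, Kira, Carmen in two steps.
Kings: Bruno — 1.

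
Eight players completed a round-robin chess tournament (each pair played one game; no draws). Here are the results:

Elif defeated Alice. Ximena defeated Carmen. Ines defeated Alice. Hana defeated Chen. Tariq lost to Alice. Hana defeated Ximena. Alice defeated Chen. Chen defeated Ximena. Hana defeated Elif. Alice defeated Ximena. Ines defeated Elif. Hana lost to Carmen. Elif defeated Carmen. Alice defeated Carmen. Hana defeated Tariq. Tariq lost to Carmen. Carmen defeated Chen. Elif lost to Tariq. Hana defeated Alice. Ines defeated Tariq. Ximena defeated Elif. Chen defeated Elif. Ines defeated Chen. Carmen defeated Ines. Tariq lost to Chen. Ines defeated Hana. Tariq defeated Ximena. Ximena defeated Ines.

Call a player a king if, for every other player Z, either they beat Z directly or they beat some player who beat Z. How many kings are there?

6

Chen cannot reach Hana in two steps.
Carmen reaches everyone (king).
Ximena reaches everyone (king).
Alice reaches everyone (king).
Hana reaches everyone (king).
Tariq cannot reach Chen, Hana in two steps.
Elif reaches everyone (king).
Ines reaches everyone (king).
Kings: Carmen, Ximena, Alice, Hana, Elif, Ines — 6.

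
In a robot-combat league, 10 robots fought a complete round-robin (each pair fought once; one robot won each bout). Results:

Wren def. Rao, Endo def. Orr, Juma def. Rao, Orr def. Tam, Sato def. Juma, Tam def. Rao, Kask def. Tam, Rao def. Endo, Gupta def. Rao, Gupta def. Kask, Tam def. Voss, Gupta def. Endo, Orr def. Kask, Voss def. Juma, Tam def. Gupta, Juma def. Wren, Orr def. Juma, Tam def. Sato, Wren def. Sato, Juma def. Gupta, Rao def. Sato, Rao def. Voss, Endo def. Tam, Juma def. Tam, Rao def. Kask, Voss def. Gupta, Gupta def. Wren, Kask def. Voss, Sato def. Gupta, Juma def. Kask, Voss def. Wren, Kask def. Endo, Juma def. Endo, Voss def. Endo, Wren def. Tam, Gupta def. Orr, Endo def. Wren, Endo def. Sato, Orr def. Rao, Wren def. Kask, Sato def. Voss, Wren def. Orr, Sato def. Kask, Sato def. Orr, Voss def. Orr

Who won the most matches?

Win totals: Kask 3, Wren 5, Rao 4, Gupta 5, Juma 6, Endo 4, Tam 4, Voss 5, Orr 4, Sato 5.
Juma leads with 6 wins (next highest: 5).

Juma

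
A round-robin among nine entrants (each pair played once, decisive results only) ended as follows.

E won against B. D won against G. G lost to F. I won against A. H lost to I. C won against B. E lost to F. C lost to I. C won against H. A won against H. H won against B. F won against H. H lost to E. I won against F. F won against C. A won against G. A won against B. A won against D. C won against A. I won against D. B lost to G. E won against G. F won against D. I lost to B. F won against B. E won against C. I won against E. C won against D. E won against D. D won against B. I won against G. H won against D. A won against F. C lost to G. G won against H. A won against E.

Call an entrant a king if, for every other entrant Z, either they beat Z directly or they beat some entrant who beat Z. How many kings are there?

A reaches everyone (king).
B reaches everyone (king).
C reaches everyone (king).
D cannot reach A, E, F in two steps.
E cannot reach F in two steps.
F reaches everyone (king).
G cannot reach E, F in two steps.
H cannot reach A, C, E, F in two steps.
I reaches everyone (king).
Kings: A, B, C, F, I — 5.

5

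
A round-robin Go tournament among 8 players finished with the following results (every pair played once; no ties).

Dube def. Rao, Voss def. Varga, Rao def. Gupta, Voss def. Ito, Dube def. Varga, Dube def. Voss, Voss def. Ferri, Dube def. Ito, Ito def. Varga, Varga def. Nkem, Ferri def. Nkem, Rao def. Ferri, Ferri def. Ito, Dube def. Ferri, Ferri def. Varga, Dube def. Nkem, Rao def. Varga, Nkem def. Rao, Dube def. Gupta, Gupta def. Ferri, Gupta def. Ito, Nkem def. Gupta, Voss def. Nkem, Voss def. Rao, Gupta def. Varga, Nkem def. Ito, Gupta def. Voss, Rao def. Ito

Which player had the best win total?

Win totals: Ferri 3, Rao 4, Nkem 3, Voss 5, Ito 1, Dube 7, Gupta 4, Varga 1.
Dube leads with 7 wins (next highest: 5).

Dube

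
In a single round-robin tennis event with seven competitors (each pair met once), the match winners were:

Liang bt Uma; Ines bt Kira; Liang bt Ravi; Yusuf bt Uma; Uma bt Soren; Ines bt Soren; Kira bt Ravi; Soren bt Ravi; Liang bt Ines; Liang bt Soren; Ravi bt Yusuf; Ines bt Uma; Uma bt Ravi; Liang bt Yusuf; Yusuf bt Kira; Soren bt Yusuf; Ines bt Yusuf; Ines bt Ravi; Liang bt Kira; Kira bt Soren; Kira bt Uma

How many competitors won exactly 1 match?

Win totals: Kira 3, Ravi 1, Soren 2, Yusuf 2, Uma 2, Ines 5, Liang 6.
Exactly 1: Ravi — 1 competitor.

1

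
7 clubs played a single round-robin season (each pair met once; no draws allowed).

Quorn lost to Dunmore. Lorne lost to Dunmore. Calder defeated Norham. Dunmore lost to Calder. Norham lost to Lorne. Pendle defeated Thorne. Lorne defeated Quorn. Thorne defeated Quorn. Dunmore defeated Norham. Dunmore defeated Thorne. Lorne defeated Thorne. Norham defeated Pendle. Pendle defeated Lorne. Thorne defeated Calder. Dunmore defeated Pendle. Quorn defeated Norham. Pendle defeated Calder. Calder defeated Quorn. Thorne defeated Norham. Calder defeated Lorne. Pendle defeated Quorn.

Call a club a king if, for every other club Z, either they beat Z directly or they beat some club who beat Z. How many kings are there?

4

Pendle reaches everyone (king).
Thorne reaches everyone (king).
Norham cannot reach Dunmore in two steps.
Lorne cannot reach Dunmore in two steps.
Quorn cannot reach Thorne, Lorne, Dunmore, Calder in two steps.
Dunmore reaches everyone (king).
Calder reaches everyone (king).
Kings: Pendle, Thorne, Dunmore, Calder — 4.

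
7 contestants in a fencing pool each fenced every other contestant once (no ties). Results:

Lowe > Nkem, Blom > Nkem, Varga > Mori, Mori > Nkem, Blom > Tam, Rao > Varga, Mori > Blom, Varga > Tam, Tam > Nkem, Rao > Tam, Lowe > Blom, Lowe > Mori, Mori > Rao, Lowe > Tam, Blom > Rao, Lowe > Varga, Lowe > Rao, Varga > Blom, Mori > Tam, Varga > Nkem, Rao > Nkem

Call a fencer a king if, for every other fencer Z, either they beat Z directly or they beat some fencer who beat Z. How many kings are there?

1

Mori cannot reach Lowe in two steps.
Tam cannot reach Mori, Rao, Blom, Varga, Lowe in two steps.
Rao cannot reach Lowe in two steps.
Blom cannot reach Mori, Lowe in two steps.
Nkem cannot reach Mori, Tam, Rao, Blom, Varga, Lowe in two steps.
Varga cannot reach Lowe in two steps.
Lowe reaches everyone (king).
Kings: Lowe — 1.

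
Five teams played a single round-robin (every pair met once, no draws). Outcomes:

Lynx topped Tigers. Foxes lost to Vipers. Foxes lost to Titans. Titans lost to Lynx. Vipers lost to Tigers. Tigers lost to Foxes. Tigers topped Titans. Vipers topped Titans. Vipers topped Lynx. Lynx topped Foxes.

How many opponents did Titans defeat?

Titans' results: beat Foxes; lost to Vipers, Lynx, Tigers.
That is 1 win.

1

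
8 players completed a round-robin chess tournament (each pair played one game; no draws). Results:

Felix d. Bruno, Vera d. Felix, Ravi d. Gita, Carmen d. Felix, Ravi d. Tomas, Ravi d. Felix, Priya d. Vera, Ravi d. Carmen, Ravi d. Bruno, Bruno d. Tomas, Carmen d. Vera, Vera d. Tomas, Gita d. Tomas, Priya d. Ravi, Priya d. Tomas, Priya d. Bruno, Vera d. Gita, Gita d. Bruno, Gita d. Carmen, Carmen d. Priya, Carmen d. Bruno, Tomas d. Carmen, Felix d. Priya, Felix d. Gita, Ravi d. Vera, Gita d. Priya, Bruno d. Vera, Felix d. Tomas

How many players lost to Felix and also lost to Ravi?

3

Felix beat: Tomas, Bruno, Gita, Priya.
Ravi beat: Tomas, Bruno, Carmen, Gita, Felix, Vera.
Both beat: Tomas, Bruno, Gita — 3.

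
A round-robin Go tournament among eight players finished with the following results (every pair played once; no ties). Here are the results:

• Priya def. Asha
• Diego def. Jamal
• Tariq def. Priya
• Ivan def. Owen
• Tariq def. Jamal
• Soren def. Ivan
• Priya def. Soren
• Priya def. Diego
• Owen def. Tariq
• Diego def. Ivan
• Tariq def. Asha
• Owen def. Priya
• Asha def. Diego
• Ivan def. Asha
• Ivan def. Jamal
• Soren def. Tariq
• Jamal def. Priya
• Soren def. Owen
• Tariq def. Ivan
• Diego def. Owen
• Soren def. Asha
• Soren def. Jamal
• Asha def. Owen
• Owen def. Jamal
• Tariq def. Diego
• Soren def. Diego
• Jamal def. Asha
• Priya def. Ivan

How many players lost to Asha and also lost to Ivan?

1

Asha beat: Owen, Diego.
Ivan beat: Jamal, Asha, Owen.
Both beat: Owen — 1.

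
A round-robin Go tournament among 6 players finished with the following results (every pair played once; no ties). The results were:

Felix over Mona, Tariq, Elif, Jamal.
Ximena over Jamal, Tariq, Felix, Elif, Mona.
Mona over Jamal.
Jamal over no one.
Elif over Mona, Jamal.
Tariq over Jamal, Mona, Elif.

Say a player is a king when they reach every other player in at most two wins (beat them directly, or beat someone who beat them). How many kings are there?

Mona cannot reach Ximena, Felix, Elif, Tariq in two steps.
Ximena reaches everyone (king).
Jamal cannot reach Mona, Ximena, Felix, Elif, Tariq in two steps.
Felix cannot reach Ximena in two steps.
Elif cannot reach Ximena, Felix, Tariq in two steps.
Tariq cannot reach Ximena, Felix in two steps.
Kings: Ximena — 1.

1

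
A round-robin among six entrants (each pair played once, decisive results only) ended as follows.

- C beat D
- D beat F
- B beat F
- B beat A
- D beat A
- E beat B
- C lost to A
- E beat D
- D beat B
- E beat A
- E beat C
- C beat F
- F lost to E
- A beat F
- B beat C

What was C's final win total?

C's results: beat D, F; lost to A, B, E.
That is 2 wins.

2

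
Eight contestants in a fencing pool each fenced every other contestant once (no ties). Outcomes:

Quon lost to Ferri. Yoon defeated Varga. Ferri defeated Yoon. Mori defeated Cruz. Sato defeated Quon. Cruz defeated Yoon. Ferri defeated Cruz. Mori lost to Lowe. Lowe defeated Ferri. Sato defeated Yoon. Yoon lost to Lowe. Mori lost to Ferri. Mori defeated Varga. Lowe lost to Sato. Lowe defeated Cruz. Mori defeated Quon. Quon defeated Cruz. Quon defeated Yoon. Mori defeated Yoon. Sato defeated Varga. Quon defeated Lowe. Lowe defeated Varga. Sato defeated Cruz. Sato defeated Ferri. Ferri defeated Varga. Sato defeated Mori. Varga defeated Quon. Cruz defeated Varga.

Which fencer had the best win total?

Win totals: Sato 7, Mori 4, Quon 3, Lowe 5, Cruz 2, Yoon 1, Varga 1, Ferri 5.
Sato leads with 7 wins (next highest: 5).

Sato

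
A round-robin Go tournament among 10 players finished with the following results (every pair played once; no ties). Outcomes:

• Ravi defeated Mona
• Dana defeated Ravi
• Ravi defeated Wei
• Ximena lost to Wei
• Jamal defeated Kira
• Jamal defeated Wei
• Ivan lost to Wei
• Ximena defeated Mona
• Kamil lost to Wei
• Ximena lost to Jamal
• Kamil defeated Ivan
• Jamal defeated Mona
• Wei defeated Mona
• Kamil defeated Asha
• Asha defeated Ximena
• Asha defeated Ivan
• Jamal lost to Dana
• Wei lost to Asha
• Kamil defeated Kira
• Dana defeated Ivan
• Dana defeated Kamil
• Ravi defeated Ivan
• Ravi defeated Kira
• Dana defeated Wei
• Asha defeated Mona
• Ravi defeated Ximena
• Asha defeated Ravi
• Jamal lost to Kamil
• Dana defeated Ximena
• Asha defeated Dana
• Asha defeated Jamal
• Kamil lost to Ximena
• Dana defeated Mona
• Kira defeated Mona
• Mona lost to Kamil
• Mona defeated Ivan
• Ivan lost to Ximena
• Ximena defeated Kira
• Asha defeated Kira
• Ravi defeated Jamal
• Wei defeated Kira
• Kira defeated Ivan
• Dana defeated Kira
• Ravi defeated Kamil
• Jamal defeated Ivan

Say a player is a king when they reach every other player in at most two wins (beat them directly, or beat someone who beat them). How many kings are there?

3

Mona cannot reach Ravi, Ximena, Jamal, Kamil, Asha, Wei, Dana, Kira in two steps.
Ravi cannot reach Dana in two steps.
Ximena cannot reach Ravi, Wei, Dana in two steps.
Jamal cannot reach Ravi, Asha, Dana in two steps.
Kamil reaches everyone (king).
Asha reaches everyone (king).
Ivan cannot reach Mona, Ravi, Ximena, Jamal, Kamil, Asha, Wei, Dana, Kira in two steps.
Wei cannot reach Ravi, Dana in two steps.
Dana reaches everyone (king).
Kira cannot reach Ravi, Ximena, Jamal, Kamil, Asha, Wei, Dana in two steps.
Kings: Kamil, Asha, Dana — 3.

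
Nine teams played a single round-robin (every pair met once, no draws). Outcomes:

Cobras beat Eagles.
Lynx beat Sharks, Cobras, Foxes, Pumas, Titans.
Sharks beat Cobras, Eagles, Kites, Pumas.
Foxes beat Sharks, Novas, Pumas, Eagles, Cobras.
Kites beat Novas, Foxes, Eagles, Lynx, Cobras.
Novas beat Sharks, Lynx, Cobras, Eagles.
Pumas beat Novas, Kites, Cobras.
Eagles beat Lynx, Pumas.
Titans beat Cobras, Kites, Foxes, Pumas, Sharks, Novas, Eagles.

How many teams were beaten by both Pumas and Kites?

2

Pumas beat: Novas, Kites, Cobras.
Kites beat: Eagles, Lynx, Novas, Foxes, Cobras.
Both beat: Novas, Cobras — 2.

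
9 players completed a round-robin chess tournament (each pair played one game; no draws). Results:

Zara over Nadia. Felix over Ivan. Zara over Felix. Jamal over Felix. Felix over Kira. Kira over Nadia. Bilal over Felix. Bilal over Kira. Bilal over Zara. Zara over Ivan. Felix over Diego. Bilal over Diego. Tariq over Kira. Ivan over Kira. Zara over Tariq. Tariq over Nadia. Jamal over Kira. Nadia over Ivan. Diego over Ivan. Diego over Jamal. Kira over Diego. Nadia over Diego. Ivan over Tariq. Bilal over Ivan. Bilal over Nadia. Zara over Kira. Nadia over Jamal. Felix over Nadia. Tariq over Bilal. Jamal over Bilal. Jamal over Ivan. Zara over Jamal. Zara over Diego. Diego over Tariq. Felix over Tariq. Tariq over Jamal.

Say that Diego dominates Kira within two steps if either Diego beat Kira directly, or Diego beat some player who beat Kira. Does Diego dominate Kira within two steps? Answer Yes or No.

Yes

Diego did not beat Kira directly.
Diego beat Ivan, Jamal, Tariq. Of those, Ivan beat Kira.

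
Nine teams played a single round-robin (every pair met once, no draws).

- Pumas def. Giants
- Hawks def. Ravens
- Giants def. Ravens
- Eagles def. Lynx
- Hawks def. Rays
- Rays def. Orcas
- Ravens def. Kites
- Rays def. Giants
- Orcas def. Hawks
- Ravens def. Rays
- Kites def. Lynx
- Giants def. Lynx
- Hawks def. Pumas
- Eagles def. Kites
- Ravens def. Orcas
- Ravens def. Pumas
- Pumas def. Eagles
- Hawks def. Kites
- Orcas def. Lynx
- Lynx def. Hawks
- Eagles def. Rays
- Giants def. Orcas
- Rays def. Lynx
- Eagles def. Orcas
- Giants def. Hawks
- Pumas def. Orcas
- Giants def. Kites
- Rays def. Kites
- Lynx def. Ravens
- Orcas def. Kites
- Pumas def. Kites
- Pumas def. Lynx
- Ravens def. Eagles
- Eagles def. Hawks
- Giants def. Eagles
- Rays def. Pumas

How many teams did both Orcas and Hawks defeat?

Orcas beat: Lynx, Kites, Hawks.
Hawks beat: Rays, Pumas, Ravens, Kites.
Both beat: Kites — 1.

1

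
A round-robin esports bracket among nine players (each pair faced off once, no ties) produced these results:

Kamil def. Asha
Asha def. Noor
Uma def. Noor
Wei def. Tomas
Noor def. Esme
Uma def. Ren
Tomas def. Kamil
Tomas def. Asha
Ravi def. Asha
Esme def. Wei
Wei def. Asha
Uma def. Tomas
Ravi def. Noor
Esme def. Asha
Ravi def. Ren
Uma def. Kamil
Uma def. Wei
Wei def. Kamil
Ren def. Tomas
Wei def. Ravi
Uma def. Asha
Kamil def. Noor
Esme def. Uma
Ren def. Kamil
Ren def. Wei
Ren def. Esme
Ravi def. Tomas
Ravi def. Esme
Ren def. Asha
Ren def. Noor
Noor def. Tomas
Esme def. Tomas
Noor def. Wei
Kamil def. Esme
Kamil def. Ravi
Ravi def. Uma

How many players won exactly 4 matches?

Win totals: Noor 3, Uma 6, Ravi 6, Tomas 2, Esme 4, Kamil 4, Ren 6, Wei 4, Asha 1.
Exactly 4: Esme, Kamil, Wei — 3 players.

3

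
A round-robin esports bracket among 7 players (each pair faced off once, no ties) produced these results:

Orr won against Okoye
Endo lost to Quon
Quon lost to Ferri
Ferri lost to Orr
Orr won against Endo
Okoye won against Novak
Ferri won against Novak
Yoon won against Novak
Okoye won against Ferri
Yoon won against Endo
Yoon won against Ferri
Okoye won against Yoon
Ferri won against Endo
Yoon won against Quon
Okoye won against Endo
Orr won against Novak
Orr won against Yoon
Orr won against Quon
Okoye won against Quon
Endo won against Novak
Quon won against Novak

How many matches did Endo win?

Endo's results: beat Novak; lost to Yoon, Ferri, Okoye, Orr, Quon.
That is 1 win.

1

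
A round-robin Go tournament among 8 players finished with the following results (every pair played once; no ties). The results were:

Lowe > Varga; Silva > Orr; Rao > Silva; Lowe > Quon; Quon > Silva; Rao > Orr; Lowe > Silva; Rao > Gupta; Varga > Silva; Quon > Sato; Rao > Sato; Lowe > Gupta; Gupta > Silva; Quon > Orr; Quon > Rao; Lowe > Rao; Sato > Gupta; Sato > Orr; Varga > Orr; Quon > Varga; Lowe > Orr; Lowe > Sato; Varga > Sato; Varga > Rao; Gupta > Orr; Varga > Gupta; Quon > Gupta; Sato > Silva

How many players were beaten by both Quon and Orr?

Quon beat: Sato, Silva, Varga, Rao, Gupta, Orr.
Orr beat: no one.
No one was beaten by both.

0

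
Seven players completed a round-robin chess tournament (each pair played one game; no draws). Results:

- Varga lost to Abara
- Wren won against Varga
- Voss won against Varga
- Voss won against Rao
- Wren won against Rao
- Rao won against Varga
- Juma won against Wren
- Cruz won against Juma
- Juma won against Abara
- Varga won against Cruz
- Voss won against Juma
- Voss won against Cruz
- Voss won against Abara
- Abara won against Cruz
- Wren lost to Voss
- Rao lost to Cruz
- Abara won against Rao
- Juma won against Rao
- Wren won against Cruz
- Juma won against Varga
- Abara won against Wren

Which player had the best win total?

Win totals: Varga 1, Wren 3, Rao 1, Voss 6, Cruz 2, Abara 4, Juma 4.
Voss leads with 6 wins (next highest: 4).

Voss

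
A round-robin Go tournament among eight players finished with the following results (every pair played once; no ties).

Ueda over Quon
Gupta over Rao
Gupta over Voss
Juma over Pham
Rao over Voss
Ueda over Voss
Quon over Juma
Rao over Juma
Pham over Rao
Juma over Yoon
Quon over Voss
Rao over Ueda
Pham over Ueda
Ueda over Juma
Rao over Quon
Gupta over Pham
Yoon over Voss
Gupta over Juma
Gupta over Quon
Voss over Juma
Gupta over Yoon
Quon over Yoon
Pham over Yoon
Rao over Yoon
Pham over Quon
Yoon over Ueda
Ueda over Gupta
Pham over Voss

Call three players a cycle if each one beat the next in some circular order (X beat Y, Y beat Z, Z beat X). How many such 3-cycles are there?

Win totals: Voss 1, Ueda 4, Gupta 6, Yoon 2, Rao 5, Quon 3, Pham 5, Juma 2.
A player with w wins dominates both others in C(w,2) triples; summing gives 0 + 6 + 15 + 1 + 10 + 3 + 10 + 1 = 46 transitive triples.
Total triples C(8,3) = 56, so cyclic triples = 56 − 46 = 10.

10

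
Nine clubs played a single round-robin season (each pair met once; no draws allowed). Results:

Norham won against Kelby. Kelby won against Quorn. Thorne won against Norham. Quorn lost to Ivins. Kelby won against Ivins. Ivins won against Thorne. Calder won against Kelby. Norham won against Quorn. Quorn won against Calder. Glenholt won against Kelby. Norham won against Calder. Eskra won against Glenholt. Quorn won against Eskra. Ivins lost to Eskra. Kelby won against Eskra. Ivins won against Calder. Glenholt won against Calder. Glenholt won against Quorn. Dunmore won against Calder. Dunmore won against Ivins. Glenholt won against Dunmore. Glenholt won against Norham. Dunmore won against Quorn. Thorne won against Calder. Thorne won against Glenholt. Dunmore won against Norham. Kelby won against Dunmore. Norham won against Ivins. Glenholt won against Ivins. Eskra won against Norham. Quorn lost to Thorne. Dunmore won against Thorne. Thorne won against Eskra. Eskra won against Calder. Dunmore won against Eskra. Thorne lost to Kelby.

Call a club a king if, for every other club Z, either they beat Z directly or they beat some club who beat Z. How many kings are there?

5

Norham cannot reach Glenholt in two steps.
Kelby reaches everyone (king).
Calder cannot reach Norham, Glenholt in two steps.
Dunmore reaches everyone (king).
Eskra reaches everyone (king).
Glenholt reaches everyone (king).
Ivins cannot reach Dunmore in two steps.
Thorne reaches everyone (king).
Quorn cannot reach Dunmore, Thorne in two steps.
Kings: Kelby, Dunmore, Eskra, Glenholt, Thorne — 5.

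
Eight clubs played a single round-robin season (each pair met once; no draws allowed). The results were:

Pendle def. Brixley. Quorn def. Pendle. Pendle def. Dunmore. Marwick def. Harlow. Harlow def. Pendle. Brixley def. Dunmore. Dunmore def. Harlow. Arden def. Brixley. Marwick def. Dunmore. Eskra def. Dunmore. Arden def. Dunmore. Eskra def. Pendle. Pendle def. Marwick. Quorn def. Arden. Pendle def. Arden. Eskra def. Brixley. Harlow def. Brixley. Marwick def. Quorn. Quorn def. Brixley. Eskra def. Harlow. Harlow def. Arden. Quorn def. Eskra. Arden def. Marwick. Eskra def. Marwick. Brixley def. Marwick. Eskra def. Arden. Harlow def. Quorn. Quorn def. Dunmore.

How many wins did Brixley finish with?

2

Brixley's results: beat Dunmore, Marwick; lost to Arden, Pendle, Eskra, Quorn, Harlow.
That is 2 wins.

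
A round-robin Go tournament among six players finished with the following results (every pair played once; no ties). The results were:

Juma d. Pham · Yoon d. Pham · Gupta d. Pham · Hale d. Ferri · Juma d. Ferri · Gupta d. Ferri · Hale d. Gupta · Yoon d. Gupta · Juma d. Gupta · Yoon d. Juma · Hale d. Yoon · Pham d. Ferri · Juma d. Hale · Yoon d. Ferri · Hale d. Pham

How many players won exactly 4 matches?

Win totals: Ferri 0, Gupta 2, Juma 4, Hale 4, Pham 1, Yoon 4.
Exactly 4: Juma, Hale, Yoon — 3 players.

3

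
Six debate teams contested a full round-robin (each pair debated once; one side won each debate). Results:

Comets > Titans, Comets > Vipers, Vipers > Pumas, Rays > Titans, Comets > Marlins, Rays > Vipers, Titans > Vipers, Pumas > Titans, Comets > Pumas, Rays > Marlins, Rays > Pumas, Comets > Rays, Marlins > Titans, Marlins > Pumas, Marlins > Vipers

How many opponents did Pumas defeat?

1

Pumas' results: beat Titans; lost to Rays, Comets, Marlins, Vipers.
That is 1 win.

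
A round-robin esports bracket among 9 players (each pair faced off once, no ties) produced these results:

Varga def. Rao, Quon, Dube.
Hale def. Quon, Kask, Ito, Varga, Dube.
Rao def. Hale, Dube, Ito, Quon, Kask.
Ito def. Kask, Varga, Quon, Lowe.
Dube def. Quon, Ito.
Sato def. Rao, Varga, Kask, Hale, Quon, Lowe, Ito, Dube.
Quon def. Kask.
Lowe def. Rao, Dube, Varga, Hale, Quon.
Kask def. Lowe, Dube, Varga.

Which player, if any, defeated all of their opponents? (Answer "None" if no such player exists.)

Sato has 8 wins out of 8 opponents — a perfect record.

Sato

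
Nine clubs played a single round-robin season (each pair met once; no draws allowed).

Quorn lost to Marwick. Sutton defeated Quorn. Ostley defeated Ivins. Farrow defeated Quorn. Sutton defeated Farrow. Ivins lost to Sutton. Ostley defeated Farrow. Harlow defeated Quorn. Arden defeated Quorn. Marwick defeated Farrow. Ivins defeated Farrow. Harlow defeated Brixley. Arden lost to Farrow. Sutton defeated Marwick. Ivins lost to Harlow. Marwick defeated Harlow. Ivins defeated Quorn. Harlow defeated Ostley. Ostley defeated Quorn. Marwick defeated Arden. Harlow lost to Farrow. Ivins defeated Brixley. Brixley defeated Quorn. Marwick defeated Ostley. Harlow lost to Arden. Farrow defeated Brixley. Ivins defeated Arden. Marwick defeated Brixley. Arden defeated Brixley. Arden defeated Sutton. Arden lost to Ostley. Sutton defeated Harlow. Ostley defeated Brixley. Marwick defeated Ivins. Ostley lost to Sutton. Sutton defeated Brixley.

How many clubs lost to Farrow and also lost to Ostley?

Farrow beat: Arden, Quorn, Brixley, Harlow.
Ostley beat: Arden, Farrow, Quorn, Brixley, Ivins.
Both beat: Arden, Quorn, Brixley — 3.

3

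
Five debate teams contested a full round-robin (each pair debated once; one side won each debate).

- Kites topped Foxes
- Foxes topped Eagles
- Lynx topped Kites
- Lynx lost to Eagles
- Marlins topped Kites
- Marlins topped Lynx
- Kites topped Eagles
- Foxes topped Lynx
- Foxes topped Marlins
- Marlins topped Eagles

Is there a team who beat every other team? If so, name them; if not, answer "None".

None

Highest win total is Marlins with 3 (out of 4 possible).
Marlins lost to Foxes, so no team went undefeated.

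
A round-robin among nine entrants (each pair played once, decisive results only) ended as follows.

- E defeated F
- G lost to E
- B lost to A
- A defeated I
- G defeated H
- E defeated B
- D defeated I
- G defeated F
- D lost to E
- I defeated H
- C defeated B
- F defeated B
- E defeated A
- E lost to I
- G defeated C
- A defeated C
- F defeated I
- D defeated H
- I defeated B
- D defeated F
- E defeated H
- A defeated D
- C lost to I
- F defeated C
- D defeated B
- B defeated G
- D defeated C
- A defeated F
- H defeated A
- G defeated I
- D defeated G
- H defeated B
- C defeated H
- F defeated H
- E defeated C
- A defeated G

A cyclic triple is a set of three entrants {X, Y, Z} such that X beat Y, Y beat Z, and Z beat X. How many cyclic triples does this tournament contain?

13

Win totals: A 6, B 1, C 2, D 6, E 7, F 4, G 4, H 2, I 4.
An entrant with w wins dominates both others in C(w,2) triples; summing gives 15 + 0 + 1 + 15 + 21 + 6 + 6 + 1 + 6 = 71 transitive triples.
Total triples C(9,3) = 84, so cyclic triples = 84 − 71 = 13.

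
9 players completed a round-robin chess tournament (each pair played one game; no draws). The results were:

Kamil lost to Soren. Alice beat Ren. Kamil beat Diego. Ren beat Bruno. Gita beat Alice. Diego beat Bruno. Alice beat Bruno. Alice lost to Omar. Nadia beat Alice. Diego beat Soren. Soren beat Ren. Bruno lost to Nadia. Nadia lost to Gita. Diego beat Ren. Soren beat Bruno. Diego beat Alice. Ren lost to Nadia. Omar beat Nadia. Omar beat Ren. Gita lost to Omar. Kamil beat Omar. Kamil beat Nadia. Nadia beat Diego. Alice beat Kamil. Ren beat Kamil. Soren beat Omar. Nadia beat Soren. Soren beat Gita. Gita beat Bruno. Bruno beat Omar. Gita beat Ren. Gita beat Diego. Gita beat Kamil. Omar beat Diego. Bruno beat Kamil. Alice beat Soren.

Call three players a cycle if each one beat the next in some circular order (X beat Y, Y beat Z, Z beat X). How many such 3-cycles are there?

Win totals: Ren 2, Soren 5, Omar 5, Diego 4, Gita 6, Bruno 2, Kamil 3, Alice 4, Nadia 5.
A player with w wins dominates both others in C(w,2) triples; summing gives 1 + 10 + 10 + 6 + 15 + 1 + 3 + 6 + 10 = 62 transitive triples.
Total triples C(9,3) = 84, so cyclic triples = 84 − 62 = 22.

22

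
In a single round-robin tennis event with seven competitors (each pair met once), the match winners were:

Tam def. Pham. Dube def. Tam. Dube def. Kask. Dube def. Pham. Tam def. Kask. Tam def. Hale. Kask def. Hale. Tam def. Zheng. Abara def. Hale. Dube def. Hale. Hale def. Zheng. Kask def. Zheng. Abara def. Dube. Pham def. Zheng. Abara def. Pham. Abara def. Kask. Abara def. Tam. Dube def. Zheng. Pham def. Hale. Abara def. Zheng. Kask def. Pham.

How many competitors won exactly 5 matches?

Win totals: Tam 4, Dube 5, Zheng 0, Kask 3, Abara 6, Hale 1, Pham 2.
Exactly 5: Dube — 1 competitor.

1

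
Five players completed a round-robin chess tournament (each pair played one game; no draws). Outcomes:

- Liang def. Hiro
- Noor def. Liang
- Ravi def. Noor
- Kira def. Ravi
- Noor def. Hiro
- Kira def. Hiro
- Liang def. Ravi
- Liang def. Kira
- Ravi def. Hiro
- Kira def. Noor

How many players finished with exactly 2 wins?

2

Win totals: Liang 3, Noor 2, Ravi 2, Kira 3, Hiro 0.
Exactly 2: Noor, Ravi — 2 players.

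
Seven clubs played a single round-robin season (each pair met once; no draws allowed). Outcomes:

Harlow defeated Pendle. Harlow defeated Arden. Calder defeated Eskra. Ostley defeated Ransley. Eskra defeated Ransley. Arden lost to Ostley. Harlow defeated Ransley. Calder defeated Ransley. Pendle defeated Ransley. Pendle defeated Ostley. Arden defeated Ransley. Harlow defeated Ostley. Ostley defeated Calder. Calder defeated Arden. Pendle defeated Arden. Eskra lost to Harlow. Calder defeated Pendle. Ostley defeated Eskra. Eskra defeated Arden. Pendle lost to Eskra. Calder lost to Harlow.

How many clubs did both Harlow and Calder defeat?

Harlow beat: Pendle, Ostley, Calder, Arden, Eskra, Ransley.
Calder beat: Pendle, Arden, Eskra, Ransley.
Both beat: Pendle, Arden, Eskra, Ransley — 4.

4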